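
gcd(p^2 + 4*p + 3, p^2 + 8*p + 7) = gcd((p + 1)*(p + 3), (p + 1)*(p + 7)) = p + 1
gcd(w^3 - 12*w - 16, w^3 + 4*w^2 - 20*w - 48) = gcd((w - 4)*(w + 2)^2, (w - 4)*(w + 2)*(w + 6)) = w^2 - 2*w - 8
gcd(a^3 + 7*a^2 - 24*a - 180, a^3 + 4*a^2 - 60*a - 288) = a^2 + 12*a + 36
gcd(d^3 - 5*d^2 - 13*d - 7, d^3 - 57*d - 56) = d + 1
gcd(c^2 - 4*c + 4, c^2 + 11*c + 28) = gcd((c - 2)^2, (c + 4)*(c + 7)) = 1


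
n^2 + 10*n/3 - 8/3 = (n - 2/3)*(n + 4)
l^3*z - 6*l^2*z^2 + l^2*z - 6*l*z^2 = l*(l - 6*z)*(l*z + z)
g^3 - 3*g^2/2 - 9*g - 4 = (g - 4)*(g + 1/2)*(g + 2)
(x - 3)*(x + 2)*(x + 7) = x^3 + 6*x^2 - 13*x - 42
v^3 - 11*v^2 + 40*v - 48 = (v - 4)^2*(v - 3)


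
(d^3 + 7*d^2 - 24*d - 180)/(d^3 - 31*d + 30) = (d + 6)/(d - 1)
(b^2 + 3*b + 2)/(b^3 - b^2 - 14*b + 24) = (b^2 + 3*b + 2)/(b^3 - b^2 - 14*b + 24)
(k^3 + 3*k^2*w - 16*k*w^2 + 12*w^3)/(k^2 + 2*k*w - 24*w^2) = (-k^2 + 3*k*w - 2*w^2)/(-k + 4*w)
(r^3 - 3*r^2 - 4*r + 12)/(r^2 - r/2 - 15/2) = 2*(r^2 - 4)/(2*r + 5)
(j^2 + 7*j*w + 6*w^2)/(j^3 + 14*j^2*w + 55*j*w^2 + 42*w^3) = 1/(j + 7*w)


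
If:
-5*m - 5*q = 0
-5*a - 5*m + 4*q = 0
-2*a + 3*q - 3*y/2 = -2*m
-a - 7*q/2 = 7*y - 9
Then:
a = -486/205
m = 54/41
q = -54/41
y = 468/205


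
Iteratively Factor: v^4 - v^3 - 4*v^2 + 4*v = (v + 2)*(v^3 - 3*v^2 + 2*v) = (v - 1)*(v + 2)*(v^2 - 2*v) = (v - 2)*(v - 1)*(v + 2)*(v)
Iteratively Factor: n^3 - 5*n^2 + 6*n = (n - 2)*(n^2 - 3*n) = (n - 3)*(n - 2)*(n)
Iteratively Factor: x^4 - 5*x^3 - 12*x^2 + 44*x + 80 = (x + 2)*(x^3 - 7*x^2 + 2*x + 40) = (x - 4)*(x + 2)*(x^2 - 3*x - 10) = (x - 4)*(x + 2)^2*(x - 5)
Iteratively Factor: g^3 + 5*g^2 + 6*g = (g + 2)*(g^2 + 3*g) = (g + 2)*(g + 3)*(g)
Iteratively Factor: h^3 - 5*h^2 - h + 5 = (h - 1)*(h^2 - 4*h - 5) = (h - 5)*(h - 1)*(h + 1)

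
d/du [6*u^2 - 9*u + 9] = 12*u - 9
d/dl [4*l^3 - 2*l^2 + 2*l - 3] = 12*l^2 - 4*l + 2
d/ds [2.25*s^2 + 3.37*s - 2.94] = 4.5*s + 3.37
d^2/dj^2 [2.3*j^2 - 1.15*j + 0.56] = 4.60000000000000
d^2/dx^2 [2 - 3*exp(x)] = -3*exp(x)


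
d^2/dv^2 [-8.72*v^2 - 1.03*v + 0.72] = -17.4400000000000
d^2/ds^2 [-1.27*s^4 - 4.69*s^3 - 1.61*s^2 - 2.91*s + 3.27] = -15.24*s^2 - 28.14*s - 3.22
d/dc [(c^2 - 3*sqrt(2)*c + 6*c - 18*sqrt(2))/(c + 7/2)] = 2*(2*c^2 + 14*c + 15*sqrt(2) + 42)/(4*c^2 + 28*c + 49)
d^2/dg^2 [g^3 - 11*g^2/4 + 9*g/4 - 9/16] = 6*g - 11/2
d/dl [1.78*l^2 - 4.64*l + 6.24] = 3.56*l - 4.64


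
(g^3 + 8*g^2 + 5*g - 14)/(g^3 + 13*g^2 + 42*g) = (g^2 + g - 2)/(g*(g + 6))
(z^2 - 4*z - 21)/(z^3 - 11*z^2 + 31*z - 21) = (z + 3)/(z^2 - 4*z + 3)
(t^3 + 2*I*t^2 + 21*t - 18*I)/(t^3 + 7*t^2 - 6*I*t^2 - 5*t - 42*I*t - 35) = (t^2 + 3*I*t + 18)/(t^2 + t*(7 - 5*I) - 35*I)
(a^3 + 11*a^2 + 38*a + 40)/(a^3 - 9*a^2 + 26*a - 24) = (a^3 + 11*a^2 + 38*a + 40)/(a^3 - 9*a^2 + 26*a - 24)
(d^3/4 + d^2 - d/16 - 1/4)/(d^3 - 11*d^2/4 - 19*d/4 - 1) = (-4*d^3 - 16*d^2 + d + 4)/(4*(-4*d^3 + 11*d^2 + 19*d + 4))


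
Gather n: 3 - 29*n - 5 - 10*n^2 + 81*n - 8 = -10*n^2 + 52*n - 10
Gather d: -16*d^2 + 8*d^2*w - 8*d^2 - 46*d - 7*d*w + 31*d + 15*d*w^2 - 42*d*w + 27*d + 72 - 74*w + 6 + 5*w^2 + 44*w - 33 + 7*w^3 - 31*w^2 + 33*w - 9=d^2*(8*w - 24) + d*(15*w^2 - 49*w + 12) + 7*w^3 - 26*w^2 + 3*w + 36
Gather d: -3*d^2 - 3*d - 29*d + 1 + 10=-3*d^2 - 32*d + 11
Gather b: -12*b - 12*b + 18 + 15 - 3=30 - 24*b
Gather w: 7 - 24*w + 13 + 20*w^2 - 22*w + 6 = 20*w^2 - 46*w + 26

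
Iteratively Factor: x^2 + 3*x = (x + 3)*(x)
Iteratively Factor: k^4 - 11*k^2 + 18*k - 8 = (k - 2)*(k^3 + 2*k^2 - 7*k + 4) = (k - 2)*(k - 1)*(k^2 + 3*k - 4) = (k - 2)*(k - 1)*(k + 4)*(k - 1)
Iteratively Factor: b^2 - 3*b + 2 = (b - 2)*(b - 1)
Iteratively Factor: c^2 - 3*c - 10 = (c + 2)*(c - 5)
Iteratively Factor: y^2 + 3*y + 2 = (y + 1)*(y + 2)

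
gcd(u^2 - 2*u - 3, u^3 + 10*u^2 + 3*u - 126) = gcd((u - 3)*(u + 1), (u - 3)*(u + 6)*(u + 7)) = u - 3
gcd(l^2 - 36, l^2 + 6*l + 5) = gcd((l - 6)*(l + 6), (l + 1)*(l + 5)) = 1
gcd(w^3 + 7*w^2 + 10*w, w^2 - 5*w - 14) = w + 2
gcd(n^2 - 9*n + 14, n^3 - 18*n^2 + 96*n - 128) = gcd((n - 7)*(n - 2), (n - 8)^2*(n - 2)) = n - 2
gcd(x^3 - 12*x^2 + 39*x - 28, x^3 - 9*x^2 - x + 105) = x - 7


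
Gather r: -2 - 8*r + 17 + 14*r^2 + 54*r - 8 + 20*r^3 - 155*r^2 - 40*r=20*r^3 - 141*r^2 + 6*r + 7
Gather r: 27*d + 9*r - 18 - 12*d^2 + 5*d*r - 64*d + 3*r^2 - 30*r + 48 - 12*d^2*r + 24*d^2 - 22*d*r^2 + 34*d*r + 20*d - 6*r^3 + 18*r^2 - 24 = 12*d^2 - 17*d - 6*r^3 + r^2*(21 - 22*d) + r*(-12*d^2 + 39*d - 21) + 6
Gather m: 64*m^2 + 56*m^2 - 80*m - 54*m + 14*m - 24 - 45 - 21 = 120*m^2 - 120*m - 90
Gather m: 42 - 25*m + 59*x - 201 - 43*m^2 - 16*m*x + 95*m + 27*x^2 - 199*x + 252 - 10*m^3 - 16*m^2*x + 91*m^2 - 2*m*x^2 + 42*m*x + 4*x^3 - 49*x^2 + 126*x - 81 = -10*m^3 + m^2*(48 - 16*x) + m*(-2*x^2 + 26*x + 70) + 4*x^3 - 22*x^2 - 14*x + 12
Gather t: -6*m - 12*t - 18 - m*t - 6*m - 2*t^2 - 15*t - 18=-12*m - 2*t^2 + t*(-m - 27) - 36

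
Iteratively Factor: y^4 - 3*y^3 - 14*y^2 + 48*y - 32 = (y - 1)*(y^3 - 2*y^2 - 16*y + 32) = (y - 1)*(y + 4)*(y^2 - 6*y + 8) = (y - 4)*(y - 1)*(y + 4)*(y - 2)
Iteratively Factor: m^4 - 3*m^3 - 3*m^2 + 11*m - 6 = (m - 1)*(m^3 - 2*m^2 - 5*m + 6) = (m - 1)*(m + 2)*(m^2 - 4*m + 3) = (m - 1)^2*(m + 2)*(m - 3)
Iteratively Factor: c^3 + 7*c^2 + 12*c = (c + 4)*(c^2 + 3*c) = c*(c + 4)*(c + 3)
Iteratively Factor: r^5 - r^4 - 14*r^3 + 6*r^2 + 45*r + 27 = (r + 1)*(r^4 - 2*r^3 - 12*r^2 + 18*r + 27) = (r + 1)^2*(r^3 - 3*r^2 - 9*r + 27) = (r + 1)^2*(r + 3)*(r^2 - 6*r + 9) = (r - 3)*(r + 1)^2*(r + 3)*(r - 3)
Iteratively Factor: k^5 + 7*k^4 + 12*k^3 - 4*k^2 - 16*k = (k - 1)*(k^4 + 8*k^3 + 20*k^2 + 16*k) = (k - 1)*(k + 2)*(k^3 + 6*k^2 + 8*k) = k*(k - 1)*(k + 2)*(k^2 + 6*k + 8) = k*(k - 1)*(k + 2)*(k + 4)*(k + 2)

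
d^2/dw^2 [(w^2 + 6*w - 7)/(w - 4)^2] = 2*(14*w + 43)/(w^4 - 16*w^3 + 96*w^2 - 256*w + 256)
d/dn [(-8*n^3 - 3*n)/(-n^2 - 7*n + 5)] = (8*n^4 + 112*n^3 - 123*n^2 - 15)/(n^4 + 14*n^3 + 39*n^2 - 70*n + 25)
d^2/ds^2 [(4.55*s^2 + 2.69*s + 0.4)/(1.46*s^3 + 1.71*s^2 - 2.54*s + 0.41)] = (19.39756*s^6 + 34.404024*s^5 + 151.766124*s^4 + 53.05521*s^3 - 40.345158*s^2 - 23.176554*s + 11.732842)/(3.112136*s^9 + 10.935108*s^8 - 3.435234*s^7 - 30.426105*s^6 + 12.118002*s^5 + 27.570687*s^4 - 26.33555*s^3 + 8.797821*s^2 - 1.280922*s + 0.068921)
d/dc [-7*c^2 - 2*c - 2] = -14*c - 2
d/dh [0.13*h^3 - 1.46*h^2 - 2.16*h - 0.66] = 0.39*h^2 - 2.92*h - 2.16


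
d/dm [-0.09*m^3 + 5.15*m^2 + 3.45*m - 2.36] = -0.27*m^2 + 10.3*m + 3.45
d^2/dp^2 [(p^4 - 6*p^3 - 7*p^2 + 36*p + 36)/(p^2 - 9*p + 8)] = 2*(p^6 - 27*p^5 + 267*p^4 - 1041*p^3 + 1956*p^2 - 2988*p + 4772)/(p^6 - 27*p^5 + 267*p^4 - 1161*p^3 + 2136*p^2 - 1728*p + 512)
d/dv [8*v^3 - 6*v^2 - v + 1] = 24*v^2 - 12*v - 1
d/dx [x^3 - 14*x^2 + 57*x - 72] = 3*x^2 - 28*x + 57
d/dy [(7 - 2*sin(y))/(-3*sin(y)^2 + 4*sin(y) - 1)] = 2*(-3*sin(y)^2 + 21*sin(y) - 13)*cos(y)/((sin(y) - 1)^2*(3*sin(y) - 1)^2)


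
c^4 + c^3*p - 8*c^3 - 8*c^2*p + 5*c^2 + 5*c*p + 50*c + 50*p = (c - 5)^2*(c + 2)*(c + p)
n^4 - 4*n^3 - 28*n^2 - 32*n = n*(n - 8)*(n + 2)^2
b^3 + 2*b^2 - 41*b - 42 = (b - 6)*(b + 1)*(b + 7)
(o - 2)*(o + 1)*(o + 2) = o^3 + o^2 - 4*o - 4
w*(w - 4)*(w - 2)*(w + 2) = w^4 - 4*w^3 - 4*w^2 + 16*w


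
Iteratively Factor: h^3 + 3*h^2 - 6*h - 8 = (h + 4)*(h^2 - h - 2) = (h - 2)*(h + 4)*(h + 1)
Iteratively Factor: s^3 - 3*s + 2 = (s - 1)*(s^2 + s - 2) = (s - 1)^2*(s + 2)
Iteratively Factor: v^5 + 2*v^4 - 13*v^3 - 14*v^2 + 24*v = (v - 1)*(v^4 + 3*v^3 - 10*v^2 - 24*v) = (v - 3)*(v - 1)*(v^3 + 6*v^2 + 8*v) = (v - 3)*(v - 1)*(v + 4)*(v^2 + 2*v) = v*(v - 3)*(v - 1)*(v + 4)*(v + 2)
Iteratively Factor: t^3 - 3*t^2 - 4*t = (t + 1)*(t^2 - 4*t) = t*(t + 1)*(t - 4)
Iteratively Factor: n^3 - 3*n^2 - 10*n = (n + 2)*(n^2 - 5*n) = n*(n + 2)*(n - 5)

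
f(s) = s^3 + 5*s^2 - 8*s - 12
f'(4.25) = 88.69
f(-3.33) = 33.16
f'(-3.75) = -3.31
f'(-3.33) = -8.03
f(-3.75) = 35.58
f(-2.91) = 28.98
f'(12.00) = 544.00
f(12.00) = 2340.00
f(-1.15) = 2.29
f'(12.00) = 544.00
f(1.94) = -1.40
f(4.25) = 121.08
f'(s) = 3*s^2 + 10*s - 8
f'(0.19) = -5.99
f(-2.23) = 19.61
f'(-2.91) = -11.70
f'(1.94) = 22.69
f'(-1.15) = -15.53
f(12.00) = 2340.00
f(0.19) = -13.33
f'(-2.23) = -15.38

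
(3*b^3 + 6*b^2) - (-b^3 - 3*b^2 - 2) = 4*b^3 + 9*b^2 + 2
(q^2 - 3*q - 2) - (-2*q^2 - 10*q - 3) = 3*q^2 + 7*q + 1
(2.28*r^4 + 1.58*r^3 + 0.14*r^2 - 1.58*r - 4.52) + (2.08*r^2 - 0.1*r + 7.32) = 2.28*r^4 + 1.58*r^3 + 2.22*r^2 - 1.68*r + 2.8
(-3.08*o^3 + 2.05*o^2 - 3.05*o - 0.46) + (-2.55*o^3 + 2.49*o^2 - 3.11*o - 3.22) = -5.63*o^3 + 4.54*o^2 - 6.16*o - 3.68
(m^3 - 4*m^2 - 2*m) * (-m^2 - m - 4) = -m^5 + 3*m^4 + 2*m^3 + 18*m^2 + 8*m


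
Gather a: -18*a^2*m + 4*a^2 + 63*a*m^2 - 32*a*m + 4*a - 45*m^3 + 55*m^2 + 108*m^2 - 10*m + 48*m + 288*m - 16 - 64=a^2*(4 - 18*m) + a*(63*m^2 - 32*m + 4) - 45*m^3 + 163*m^2 + 326*m - 80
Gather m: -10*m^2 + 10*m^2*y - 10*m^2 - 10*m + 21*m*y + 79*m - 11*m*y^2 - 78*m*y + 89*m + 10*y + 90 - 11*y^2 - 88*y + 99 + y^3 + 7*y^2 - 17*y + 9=m^2*(10*y - 20) + m*(-11*y^2 - 57*y + 158) + y^3 - 4*y^2 - 95*y + 198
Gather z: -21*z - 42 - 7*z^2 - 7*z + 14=-7*z^2 - 28*z - 28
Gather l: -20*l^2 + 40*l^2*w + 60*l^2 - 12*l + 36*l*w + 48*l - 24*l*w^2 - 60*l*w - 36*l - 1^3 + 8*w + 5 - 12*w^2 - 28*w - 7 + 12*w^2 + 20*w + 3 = l^2*(40*w + 40) + l*(-24*w^2 - 24*w)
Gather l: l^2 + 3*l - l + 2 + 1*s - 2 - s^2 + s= l^2 + 2*l - s^2 + 2*s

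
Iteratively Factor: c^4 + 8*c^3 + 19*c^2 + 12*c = (c + 1)*(c^3 + 7*c^2 + 12*c) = (c + 1)*(c + 3)*(c^2 + 4*c) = c*(c + 1)*(c + 3)*(c + 4)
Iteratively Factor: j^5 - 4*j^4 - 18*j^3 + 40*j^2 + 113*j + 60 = (j + 1)*(j^4 - 5*j^3 - 13*j^2 + 53*j + 60) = (j - 5)*(j + 1)*(j^3 - 13*j - 12) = (j - 5)*(j + 1)^2*(j^2 - j - 12) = (j - 5)*(j - 4)*(j + 1)^2*(j + 3)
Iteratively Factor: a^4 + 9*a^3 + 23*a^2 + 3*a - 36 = (a + 3)*(a^3 + 6*a^2 + 5*a - 12) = (a + 3)^2*(a^2 + 3*a - 4) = (a + 3)^2*(a + 4)*(a - 1)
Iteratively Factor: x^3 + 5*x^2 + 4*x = (x + 1)*(x^2 + 4*x) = x*(x + 1)*(x + 4)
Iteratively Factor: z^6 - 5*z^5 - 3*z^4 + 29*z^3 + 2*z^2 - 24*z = (z + 1)*(z^5 - 6*z^4 + 3*z^3 + 26*z^2 - 24*z) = (z + 1)*(z + 2)*(z^4 - 8*z^3 + 19*z^2 - 12*z) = (z - 1)*(z + 1)*(z + 2)*(z^3 - 7*z^2 + 12*z) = (z - 4)*(z - 1)*(z + 1)*(z + 2)*(z^2 - 3*z) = z*(z - 4)*(z - 1)*(z + 1)*(z + 2)*(z - 3)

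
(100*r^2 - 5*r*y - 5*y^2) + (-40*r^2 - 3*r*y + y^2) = 60*r^2 - 8*r*y - 4*y^2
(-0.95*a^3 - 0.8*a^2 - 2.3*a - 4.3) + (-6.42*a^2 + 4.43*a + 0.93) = -0.95*a^3 - 7.22*a^2 + 2.13*a - 3.37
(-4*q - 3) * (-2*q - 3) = 8*q^2 + 18*q + 9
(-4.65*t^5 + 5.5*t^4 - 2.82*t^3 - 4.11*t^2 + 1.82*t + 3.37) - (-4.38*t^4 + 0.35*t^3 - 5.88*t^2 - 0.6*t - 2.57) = -4.65*t^5 + 9.88*t^4 - 3.17*t^3 + 1.77*t^2 + 2.42*t + 5.94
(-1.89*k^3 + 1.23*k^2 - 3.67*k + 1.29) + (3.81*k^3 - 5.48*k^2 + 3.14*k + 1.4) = 1.92*k^3 - 4.25*k^2 - 0.53*k + 2.69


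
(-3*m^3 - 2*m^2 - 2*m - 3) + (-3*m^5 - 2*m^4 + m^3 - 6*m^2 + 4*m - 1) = -3*m^5 - 2*m^4 - 2*m^3 - 8*m^2 + 2*m - 4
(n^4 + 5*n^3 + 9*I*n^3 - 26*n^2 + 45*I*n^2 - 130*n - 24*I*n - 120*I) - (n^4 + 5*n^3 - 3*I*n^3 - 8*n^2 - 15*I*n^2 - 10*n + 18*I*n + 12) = 12*I*n^3 - 18*n^2 + 60*I*n^2 - 120*n - 42*I*n - 12 - 120*I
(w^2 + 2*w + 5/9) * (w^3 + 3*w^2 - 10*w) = w^5 + 5*w^4 - 31*w^3/9 - 55*w^2/3 - 50*w/9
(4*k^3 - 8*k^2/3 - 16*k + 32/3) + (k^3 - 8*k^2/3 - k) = 5*k^3 - 16*k^2/3 - 17*k + 32/3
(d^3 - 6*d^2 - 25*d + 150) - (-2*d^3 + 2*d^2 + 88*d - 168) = 3*d^3 - 8*d^2 - 113*d + 318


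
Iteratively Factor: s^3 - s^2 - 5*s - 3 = (s + 1)*(s^2 - 2*s - 3) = (s + 1)^2*(s - 3)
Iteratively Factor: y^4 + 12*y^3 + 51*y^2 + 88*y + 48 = (y + 4)*(y^3 + 8*y^2 + 19*y + 12) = (y + 3)*(y + 4)*(y^2 + 5*y + 4) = (y + 3)*(y + 4)^2*(y + 1)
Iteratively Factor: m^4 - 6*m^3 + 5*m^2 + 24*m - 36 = (m - 2)*(m^3 - 4*m^2 - 3*m + 18) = (m - 2)*(m + 2)*(m^2 - 6*m + 9) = (m - 3)*(m - 2)*(m + 2)*(m - 3)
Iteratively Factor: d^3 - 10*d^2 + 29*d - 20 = (d - 1)*(d^2 - 9*d + 20) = (d - 5)*(d - 1)*(d - 4)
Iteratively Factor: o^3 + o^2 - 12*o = (o)*(o^2 + o - 12) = o*(o + 4)*(o - 3)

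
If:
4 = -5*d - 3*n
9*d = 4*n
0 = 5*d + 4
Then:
No Solution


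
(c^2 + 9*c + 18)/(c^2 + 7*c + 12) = (c + 6)/(c + 4)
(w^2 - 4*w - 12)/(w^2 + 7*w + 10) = (w - 6)/(w + 5)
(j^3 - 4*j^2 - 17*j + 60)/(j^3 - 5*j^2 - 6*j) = (-j^3 + 4*j^2 + 17*j - 60)/(j*(-j^2 + 5*j + 6))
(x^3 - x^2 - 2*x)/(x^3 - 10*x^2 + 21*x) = (x^2 - x - 2)/(x^2 - 10*x + 21)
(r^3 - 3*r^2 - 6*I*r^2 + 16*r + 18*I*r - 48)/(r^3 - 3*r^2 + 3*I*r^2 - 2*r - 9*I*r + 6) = (r - 8*I)/(r + I)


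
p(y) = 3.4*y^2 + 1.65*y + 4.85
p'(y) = 6.8*y + 1.65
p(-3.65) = 44.12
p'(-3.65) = -23.17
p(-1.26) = 8.17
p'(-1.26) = -6.92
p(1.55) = 15.58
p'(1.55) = 12.19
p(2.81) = 36.33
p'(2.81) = 20.76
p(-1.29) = 8.38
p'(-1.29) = -7.12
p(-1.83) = 13.22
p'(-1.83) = -10.79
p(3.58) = 54.33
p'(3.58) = 25.99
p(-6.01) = 117.74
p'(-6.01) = -39.22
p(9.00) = 295.10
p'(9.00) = 62.85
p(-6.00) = 117.35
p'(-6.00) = -39.15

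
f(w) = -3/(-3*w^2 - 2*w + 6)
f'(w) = -3*(6*w + 2)/(-3*w^2 - 2*w + 6)^2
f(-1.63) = -2.33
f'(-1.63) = 14.04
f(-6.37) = 0.03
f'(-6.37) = 0.01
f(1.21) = 3.69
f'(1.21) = -42.10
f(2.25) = 0.22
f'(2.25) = -0.25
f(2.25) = 0.22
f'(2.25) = -0.25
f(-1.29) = -0.84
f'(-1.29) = 1.34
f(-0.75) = -0.52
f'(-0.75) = 0.22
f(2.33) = 0.20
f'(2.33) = -0.21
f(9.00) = 0.01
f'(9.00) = 0.00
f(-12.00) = 0.01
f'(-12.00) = 0.00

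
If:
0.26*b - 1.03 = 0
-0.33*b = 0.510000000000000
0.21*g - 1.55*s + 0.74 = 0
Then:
No Solution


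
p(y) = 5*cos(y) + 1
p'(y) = -5*sin(y)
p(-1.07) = 3.40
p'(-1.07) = 4.39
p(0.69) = 4.86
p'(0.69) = -3.18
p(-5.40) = 4.17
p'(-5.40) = -3.86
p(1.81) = -0.18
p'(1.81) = -4.86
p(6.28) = 6.00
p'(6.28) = 0.02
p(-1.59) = 0.90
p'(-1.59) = 5.00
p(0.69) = 4.86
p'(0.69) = -3.18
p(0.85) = 4.30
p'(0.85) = -3.76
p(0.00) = 6.00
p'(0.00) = 0.00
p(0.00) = 6.00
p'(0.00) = 0.00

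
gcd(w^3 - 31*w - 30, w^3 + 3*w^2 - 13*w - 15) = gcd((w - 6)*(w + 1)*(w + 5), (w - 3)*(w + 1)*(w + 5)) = w^2 + 6*w + 5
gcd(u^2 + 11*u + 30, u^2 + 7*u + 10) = u + 5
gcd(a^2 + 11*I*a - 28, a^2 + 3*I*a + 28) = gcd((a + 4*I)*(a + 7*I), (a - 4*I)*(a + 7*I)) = a + 7*I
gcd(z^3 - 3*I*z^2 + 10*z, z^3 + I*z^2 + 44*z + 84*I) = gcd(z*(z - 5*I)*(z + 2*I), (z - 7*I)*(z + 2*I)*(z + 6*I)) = z + 2*I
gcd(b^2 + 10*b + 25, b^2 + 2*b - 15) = b + 5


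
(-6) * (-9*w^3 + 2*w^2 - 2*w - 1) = 54*w^3 - 12*w^2 + 12*w + 6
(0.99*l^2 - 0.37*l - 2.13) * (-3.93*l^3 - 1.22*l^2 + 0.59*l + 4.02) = -3.8907*l^5 + 0.2463*l^4 + 9.4064*l^3 + 6.3601*l^2 - 2.7441*l - 8.5626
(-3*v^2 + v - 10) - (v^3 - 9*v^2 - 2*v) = -v^3 + 6*v^2 + 3*v - 10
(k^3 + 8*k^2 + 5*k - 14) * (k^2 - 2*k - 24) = k^5 + 6*k^4 - 35*k^3 - 216*k^2 - 92*k + 336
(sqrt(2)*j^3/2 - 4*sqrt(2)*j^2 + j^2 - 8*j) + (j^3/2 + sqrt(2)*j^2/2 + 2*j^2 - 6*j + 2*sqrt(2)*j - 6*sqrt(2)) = j^3/2 + sqrt(2)*j^3/2 - 7*sqrt(2)*j^2/2 + 3*j^2 - 14*j + 2*sqrt(2)*j - 6*sqrt(2)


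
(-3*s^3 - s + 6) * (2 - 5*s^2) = 15*s^5 - s^3 - 30*s^2 - 2*s + 12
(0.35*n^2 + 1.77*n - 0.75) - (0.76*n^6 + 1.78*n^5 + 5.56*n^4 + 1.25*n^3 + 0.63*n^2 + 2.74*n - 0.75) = -0.76*n^6 - 1.78*n^5 - 5.56*n^4 - 1.25*n^3 - 0.28*n^2 - 0.97*n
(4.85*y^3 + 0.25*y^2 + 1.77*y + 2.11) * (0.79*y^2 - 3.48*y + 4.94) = 3.8315*y^5 - 16.6805*y^4 + 24.4873*y^3 - 3.2577*y^2 + 1.401*y + 10.4234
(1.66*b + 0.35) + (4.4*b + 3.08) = 6.06*b + 3.43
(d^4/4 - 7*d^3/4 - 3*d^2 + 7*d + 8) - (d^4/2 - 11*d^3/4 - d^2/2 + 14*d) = -d^4/4 + d^3 - 5*d^2/2 - 7*d + 8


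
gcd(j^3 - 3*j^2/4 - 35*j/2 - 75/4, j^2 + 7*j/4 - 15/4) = j + 3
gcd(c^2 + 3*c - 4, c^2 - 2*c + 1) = c - 1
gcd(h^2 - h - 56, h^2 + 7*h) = h + 7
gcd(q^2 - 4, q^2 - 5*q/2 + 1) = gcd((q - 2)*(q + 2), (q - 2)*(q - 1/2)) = q - 2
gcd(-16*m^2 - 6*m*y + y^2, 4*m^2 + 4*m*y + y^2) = 2*m + y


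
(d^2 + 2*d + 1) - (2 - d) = d^2 + 3*d - 1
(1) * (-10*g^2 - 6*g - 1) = -10*g^2 - 6*g - 1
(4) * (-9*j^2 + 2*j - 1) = -36*j^2 + 8*j - 4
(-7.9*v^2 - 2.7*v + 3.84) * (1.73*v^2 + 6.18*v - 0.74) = -13.667*v^4 - 53.493*v^3 - 4.1968*v^2 + 25.7292*v - 2.8416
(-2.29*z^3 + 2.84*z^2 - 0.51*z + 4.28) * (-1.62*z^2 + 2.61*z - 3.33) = 3.7098*z^5 - 10.5777*z^4 + 15.8643*z^3 - 17.7219*z^2 + 12.8691*z - 14.2524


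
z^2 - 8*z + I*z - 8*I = (z - 8)*(z + I)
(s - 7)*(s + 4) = s^2 - 3*s - 28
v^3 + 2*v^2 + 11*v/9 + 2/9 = (v + 1/3)*(v + 2/3)*(v + 1)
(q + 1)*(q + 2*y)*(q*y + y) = q^3*y + 2*q^2*y^2 + 2*q^2*y + 4*q*y^2 + q*y + 2*y^2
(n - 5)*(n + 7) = n^2 + 2*n - 35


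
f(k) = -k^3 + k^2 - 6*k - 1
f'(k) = -3*k^2 + 2*k - 6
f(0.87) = -6.12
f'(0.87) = -6.53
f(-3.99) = 102.38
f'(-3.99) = -61.74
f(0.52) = -3.99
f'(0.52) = -5.77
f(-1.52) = 13.94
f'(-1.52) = -15.97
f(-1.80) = 18.87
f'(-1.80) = -19.32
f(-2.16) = 26.70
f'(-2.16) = -24.32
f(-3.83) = 92.83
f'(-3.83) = -57.67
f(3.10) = -39.78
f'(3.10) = -28.63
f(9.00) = -703.00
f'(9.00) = -231.00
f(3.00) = -37.00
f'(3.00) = -27.00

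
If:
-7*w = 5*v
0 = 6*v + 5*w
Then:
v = 0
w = 0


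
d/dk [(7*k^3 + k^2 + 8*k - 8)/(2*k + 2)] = (7*k^3 + 11*k^2 + k + 8)/(k^2 + 2*k + 1)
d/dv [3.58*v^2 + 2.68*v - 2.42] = 7.16*v + 2.68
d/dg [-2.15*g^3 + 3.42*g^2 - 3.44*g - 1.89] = -6.45*g^2 + 6.84*g - 3.44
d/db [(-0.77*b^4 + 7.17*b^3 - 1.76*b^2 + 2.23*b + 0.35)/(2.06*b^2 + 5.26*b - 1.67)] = (-3.1724*b^5 + 2.61959999999999*b^4 + 80.572*b^3 - 49.7731*b^2 + 4.4364*b - 5.5651)/(4.2436*b^4 + 21.6712*b^3 + 20.7872*b^2 - 17.5684*b + 2.7889)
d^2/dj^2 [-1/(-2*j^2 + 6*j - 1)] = 4*(-2*j^2 + 6*j + 2*(2*j - 3)^2 - 1)/(2*j^2 - 6*j + 1)^3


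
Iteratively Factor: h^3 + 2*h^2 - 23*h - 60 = (h - 5)*(h^2 + 7*h + 12) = (h - 5)*(h + 3)*(h + 4)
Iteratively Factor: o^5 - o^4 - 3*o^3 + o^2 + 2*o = (o - 2)*(o^4 + o^3 - o^2 - o) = (o - 2)*(o + 1)*(o^3 - o) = o*(o - 2)*(o + 1)*(o^2 - 1) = o*(o - 2)*(o + 1)^2*(o - 1)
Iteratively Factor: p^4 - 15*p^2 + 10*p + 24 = (p - 3)*(p^3 + 3*p^2 - 6*p - 8) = (p - 3)*(p + 1)*(p^2 + 2*p - 8) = (p - 3)*(p - 2)*(p + 1)*(p + 4)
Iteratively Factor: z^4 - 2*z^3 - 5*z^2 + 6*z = (z + 2)*(z^3 - 4*z^2 + 3*z) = (z - 1)*(z + 2)*(z^2 - 3*z) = (z - 3)*(z - 1)*(z + 2)*(z)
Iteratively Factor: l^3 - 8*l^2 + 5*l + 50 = (l - 5)*(l^2 - 3*l - 10) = (l - 5)^2*(l + 2)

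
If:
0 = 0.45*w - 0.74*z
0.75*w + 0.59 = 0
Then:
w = -0.79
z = -0.48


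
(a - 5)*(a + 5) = a^2 - 25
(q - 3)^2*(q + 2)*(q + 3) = q^4 - q^3 - 15*q^2 + 9*q + 54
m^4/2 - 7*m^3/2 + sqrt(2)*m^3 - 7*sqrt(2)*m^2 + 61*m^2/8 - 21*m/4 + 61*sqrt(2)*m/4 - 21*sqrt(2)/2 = (m/2 + sqrt(2))*(m - 7/2)*(m - 2)*(m - 3/2)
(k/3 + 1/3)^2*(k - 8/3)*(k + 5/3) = k^4/9 + k^3/9 - 49*k^2/81 - 89*k/81 - 40/81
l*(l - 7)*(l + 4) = l^3 - 3*l^2 - 28*l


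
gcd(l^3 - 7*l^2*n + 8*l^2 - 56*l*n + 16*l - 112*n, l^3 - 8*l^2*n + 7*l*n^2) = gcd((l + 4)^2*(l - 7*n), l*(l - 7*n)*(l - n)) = l - 7*n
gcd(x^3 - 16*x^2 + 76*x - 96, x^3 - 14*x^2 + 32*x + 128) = x - 8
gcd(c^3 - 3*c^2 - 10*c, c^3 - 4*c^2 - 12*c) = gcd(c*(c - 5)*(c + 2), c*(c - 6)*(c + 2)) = c^2 + 2*c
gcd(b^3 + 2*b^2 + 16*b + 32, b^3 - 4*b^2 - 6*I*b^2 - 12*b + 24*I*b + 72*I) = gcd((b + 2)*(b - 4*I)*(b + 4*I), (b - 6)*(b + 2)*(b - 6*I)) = b + 2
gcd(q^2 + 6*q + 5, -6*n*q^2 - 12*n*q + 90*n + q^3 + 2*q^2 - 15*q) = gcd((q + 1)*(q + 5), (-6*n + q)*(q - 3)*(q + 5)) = q + 5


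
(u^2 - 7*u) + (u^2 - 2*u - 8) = 2*u^2 - 9*u - 8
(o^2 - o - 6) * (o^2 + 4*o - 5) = o^4 + 3*o^3 - 15*o^2 - 19*o + 30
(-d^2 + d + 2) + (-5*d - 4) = -d^2 - 4*d - 2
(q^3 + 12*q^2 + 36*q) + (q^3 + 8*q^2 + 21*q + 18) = 2*q^3 + 20*q^2 + 57*q + 18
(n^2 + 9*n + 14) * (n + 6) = n^3 + 15*n^2 + 68*n + 84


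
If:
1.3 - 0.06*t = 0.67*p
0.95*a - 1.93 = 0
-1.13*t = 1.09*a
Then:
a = 2.03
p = 2.12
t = -1.96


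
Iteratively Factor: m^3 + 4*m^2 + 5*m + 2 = (m + 1)*(m^2 + 3*m + 2) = (m + 1)*(m + 2)*(m + 1)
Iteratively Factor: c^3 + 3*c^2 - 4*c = (c + 4)*(c^2 - c) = (c - 1)*(c + 4)*(c)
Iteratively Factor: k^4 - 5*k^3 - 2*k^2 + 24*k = (k - 4)*(k^3 - k^2 - 6*k) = (k - 4)*(k - 3)*(k^2 + 2*k) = k*(k - 4)*(k - 3)*(k + 2)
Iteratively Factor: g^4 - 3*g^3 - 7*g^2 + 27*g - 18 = (g - 3)*(g^3 - 7*g + 6) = (g - 3)*(g - 1)*(g^2 + g - 6) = (g - 3)*(g - 2)*(g - 1)*(g + 3)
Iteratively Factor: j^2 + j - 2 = (j + 2)*(j - 1)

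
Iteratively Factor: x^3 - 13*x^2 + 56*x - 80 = (x - 5)*(x^2 - 8*x + 16) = (x - 5)*(x - 4)*(x - 4)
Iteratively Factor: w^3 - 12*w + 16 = (w + 4)*(w^2 - 4*w + 4) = (w - 2)*(w + 4)*(w - 2)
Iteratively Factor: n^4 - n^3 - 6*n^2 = (n)*(n^3 - n^2 - 6*n) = n^2*(n^2 - n - 6) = n^2*(n + 2)*(n - 3)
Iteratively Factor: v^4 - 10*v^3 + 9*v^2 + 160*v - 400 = (v - 5)*(v^3 - 5*v^2 - 16*v + 80) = (v - 5)*(v + 4)*(v^2 - 9*v + 20) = (v - 5)*(v - 4)*(v + 4)*(v - 5)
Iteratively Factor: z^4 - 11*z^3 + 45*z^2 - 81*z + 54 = (z - 3)*(z^3 - 8*z^2 + 21*z - 18) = (z - 3)^2*(z^2 - 5*z + 6) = (z - 3)^3*(z - 2)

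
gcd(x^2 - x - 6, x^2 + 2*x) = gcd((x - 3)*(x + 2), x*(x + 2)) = x + 2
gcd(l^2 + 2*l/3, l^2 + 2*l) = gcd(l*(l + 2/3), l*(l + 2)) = l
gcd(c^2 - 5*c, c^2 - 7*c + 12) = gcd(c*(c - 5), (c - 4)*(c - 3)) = 1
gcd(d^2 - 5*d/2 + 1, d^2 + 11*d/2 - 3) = d - 1/2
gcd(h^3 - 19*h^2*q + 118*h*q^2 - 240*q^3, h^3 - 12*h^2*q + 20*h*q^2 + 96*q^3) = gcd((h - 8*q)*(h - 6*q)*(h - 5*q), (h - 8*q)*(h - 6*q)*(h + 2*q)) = h^2 - 14*h*q + 48*q^2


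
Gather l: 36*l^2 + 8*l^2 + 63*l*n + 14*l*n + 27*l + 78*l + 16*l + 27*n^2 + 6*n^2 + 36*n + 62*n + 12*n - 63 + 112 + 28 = 44*l^2 + l*(77*n + 121) + 33*n^2 + 110*n + 77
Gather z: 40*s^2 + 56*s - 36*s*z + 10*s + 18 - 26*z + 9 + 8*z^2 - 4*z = 40*s^2 + 66*s + 8*z^2 + z*(-36*s - 30) + 27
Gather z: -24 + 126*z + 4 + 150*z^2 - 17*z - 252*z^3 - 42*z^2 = -252*z^3 + 108*z^2 + 109*z - 20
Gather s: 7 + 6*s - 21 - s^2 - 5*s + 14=-s^2 + s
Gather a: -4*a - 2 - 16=-4*a - 18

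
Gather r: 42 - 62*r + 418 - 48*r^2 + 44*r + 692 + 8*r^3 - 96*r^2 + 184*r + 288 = 8*r^3 - 144*r^2 + 166*r + 1440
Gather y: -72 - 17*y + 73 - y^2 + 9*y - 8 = -y^2 - 8*y - 7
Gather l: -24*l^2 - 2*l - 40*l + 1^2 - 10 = -24*l^2 - 42*l - 9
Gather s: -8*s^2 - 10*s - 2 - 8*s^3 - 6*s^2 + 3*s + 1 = -8*s^3 - 14*s^2 - 7*s - 1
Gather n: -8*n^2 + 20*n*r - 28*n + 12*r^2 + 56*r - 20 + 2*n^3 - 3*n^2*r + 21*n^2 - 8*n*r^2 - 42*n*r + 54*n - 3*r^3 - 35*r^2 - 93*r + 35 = 2*n^3 + n^2*(13 - 3*r) + n*(-8*r^2 - 22*r + 26) - 3*r^3 - 23*r^2 - 37*r + 15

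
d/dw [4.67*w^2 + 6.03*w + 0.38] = 9.34*w + 6.03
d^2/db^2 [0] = 0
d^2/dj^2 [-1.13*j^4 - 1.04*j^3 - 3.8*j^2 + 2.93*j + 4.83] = -13.56*j^2 - 6.24*j - 7.6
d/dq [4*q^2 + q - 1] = 8*q + 1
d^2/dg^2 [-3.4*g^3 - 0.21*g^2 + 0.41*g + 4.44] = -20.4*g - 0.42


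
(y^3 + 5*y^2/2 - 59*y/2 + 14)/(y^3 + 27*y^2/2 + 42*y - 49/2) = (y - 4)/(y + 7)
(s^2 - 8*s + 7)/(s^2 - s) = (s - 7)/s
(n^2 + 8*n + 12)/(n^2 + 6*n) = (n + 2)/n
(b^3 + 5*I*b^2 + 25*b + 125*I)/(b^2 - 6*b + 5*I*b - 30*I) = (b^2 + 25)/(b - 6)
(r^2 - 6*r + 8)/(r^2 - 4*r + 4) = (r - 4)/(r - 2)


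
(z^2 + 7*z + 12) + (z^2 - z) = 2*z^2 + 6*z + 12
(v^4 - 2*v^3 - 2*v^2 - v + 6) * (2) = 2*v^4 - 4*v^3 - 4*v^2 - 2*v + 12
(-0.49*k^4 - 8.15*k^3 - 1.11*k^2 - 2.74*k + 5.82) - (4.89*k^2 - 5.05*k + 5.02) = -0.49*k^4 - 8.15*k^3 - 6.0*k^2 + 2.31*k + 0.800000000000001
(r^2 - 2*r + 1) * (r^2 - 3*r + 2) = r^4 - 5*r^3 + 9*r^2 - 7*r + 2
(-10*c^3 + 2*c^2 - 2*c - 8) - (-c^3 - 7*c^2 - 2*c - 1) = -9*c^3 + 9*c^2 - 7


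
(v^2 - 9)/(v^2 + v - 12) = (v + 3)/(v + 4)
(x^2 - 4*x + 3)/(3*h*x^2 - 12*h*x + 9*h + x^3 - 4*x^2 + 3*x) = 1/(3*h + x)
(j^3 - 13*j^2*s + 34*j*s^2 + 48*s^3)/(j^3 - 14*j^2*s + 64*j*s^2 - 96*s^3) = (j^2 - 7*j*s - 8*s^2)/(j^2 - 8*j*s + 16*s^2)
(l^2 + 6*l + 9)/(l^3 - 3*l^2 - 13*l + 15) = (l + 3)/(l^2 - 6*l + 5)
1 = 1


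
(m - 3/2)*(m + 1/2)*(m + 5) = m^3 + 4*m^2 - 23*m/4 - 15/4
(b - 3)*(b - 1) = b^2 - 4*b + 3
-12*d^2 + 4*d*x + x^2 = (-2*d + x)*(6*d + x)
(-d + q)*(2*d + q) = -2*d^2 + d*q + q^2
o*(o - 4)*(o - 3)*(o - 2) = o^4 - 9*o^3 + 26*o^2 - 24*o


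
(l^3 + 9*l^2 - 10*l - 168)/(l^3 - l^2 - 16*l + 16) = (l^2 + 13*l + 42)/(l^2 + 3*l - 4)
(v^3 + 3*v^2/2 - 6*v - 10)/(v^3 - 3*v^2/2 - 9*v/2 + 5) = (v + 2)/(v - 1)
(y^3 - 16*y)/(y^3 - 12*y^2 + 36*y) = (y^2 - 16)/(y^2 - 12*y + 36)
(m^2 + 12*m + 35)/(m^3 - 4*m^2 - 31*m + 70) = (m + 7)/(m^2 - 9*m + 14)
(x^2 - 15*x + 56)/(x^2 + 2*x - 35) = (x^2 - 15*x + 56)/(x^2 + 2*x - 35)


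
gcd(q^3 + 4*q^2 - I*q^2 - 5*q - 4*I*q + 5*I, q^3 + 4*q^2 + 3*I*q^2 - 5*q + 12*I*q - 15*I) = q^2 + 4*q - 5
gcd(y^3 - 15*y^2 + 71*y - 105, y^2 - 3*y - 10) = y - 5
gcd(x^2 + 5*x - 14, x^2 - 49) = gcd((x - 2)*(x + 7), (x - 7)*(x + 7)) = x + 7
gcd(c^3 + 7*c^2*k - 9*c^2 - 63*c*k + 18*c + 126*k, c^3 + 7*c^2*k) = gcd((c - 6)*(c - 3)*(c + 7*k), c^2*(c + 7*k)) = c + 7*k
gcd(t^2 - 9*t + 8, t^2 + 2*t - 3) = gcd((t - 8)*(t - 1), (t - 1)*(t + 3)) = t - 1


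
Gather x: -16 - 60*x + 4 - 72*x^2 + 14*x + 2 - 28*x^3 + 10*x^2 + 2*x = -28*x^3 - 62*x^2 - 44*x - 10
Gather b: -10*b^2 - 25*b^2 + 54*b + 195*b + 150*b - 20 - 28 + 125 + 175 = -35*b^2 + 399*b + 252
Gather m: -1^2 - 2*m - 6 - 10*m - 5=-12*m - 12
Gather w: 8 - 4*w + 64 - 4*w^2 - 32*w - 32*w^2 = -36*w^2 - 36*w + 72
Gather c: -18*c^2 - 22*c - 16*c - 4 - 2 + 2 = -18*c^2 - 38*c - 4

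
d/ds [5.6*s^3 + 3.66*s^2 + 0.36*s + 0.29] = 16.8*s^2 + 7.32*s + 0.36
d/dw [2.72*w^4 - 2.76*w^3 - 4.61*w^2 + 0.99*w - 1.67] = 10.88*w^3 - 8.28*w^2 - 9.22*w + 0.99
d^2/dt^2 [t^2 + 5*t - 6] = 2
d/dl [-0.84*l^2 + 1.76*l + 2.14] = 1.76 - 1.68*l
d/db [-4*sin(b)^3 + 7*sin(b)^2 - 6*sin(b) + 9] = 2*(-6*sin(b)^2 + 7*sin(b) - 3)*cos(b)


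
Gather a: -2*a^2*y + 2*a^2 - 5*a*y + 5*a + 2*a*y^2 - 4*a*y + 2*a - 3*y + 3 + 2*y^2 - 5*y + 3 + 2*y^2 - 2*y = a^2*(2 - 2*y) + a*(2*y^2 - 9*y + 7) + 4*y^2 - 10*y + 6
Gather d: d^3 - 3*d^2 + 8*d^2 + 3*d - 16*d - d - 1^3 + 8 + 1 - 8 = d^3 + 5*d^2 - 14*d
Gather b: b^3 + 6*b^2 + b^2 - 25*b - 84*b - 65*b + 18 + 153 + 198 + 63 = b^3 + 7*b^2 - 174*b + 432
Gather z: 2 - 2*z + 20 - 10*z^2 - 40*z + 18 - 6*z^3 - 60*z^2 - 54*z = -6*z^3 - 70*z^2 - 96*z + 40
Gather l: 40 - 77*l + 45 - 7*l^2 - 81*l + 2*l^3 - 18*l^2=2*l^3 - 25*l^2 - 158*l + 85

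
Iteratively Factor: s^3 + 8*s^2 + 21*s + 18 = (s + 3)*(s^2 + 5*s + 6) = (s + 2)*(s + 3)*(s + 3)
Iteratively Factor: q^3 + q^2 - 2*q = (q)*(q^2 + q - 2) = q*(q - 1)*(q + 2)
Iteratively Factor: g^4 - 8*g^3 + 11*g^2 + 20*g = (g + 1)*(g^3 - 9*g^2 + 20*g) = (g - 4)*(g + 1)*(g^2 - 5*g) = g*(g - 4)*(g + 1)*(g - 5)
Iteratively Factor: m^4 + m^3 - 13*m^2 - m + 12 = (m + 4)*(m^3 - 3*m^2 - m + 3) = (m + 1)*(m + 4)*(m^2 - 4*m + 3) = (m - 3)*(m + 1)*(m + 4)*(m - 1)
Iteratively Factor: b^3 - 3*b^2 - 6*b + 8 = (b + 2)*(b^2 - 5*b + 4) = (b - 1)*(b + 2)*(b - 4)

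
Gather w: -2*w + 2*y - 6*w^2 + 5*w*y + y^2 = -6*w^2 + w*(5*y - 2) + y^2 + 2*y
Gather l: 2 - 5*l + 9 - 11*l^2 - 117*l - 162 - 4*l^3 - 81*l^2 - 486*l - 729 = -4*l^3 - 92*l^2 - 608*l - 880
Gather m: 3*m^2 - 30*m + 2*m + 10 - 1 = 3*m^2 - 28*m + 9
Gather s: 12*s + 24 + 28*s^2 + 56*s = 28*s^2 + 68*s + 24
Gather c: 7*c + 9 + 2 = 7*c + 11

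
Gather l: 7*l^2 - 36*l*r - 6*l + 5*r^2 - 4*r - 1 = 7*l^2 + l*(-36*r - 6) + 5*r^2 - 4*r - 1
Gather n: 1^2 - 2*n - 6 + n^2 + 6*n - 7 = n^2 + 4*n - 12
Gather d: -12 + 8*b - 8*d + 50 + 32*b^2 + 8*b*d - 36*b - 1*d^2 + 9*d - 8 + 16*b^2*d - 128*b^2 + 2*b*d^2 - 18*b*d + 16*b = -96*b^2 - 12*b + d^2*(2*b - 1) + d*(16*b^2 - 10*b + 1) + 30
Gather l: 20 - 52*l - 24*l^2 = -24*l^2 - 52*l + 20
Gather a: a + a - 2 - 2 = 2*a - 4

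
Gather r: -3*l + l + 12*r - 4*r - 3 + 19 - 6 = -2*l + 8*r + 10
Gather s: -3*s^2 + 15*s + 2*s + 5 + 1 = -3*s^2 + 17*s + 6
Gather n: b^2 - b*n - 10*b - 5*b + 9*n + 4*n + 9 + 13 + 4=b^2 - 15*b + n*(13 - b) + 26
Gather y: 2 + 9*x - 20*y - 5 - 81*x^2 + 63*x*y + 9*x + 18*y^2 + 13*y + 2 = -81*x^2 + 18*x + 18*y^2 + y*(63*x - 7) - 1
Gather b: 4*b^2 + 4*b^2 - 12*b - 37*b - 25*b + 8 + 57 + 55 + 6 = 8*b^2 - 74*b + 126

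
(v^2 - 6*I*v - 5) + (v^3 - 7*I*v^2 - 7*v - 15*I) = v^3 + v^2 - 7*I*v^2 - 7*v - 6*I*v - 5 - 15*I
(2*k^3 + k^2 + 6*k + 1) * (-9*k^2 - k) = -18*k^5 - 11*k^4 - 55*k^3 - 15*k^2 - k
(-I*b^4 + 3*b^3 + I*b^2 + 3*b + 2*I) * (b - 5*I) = -I*b^5 - 2*b^4 - 14*I*b^3 + 8*b^2 - 13*I*b + 10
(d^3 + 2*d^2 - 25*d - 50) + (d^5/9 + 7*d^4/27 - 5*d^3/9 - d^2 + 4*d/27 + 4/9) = d^5/9 + 7*d^4/27 + 4*d^3/9 + d^2 - 671*d/27 - 446/9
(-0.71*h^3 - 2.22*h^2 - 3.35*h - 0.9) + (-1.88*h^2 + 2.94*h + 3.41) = -0.71*h^3 - 4.1*h^2 - 0.41*h + 2.51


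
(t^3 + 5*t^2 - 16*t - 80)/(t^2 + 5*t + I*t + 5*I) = (t^2 - 16)/(t + I)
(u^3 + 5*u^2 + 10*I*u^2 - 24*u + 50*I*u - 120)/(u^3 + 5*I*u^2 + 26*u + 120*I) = (u + 5)/(u - 5*I)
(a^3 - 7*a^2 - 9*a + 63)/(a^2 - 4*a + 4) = (a^3 - 7*a^2 - 9*a + 63)/(a^2 - 4*a + 4)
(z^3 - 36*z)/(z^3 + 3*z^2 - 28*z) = (z^2 - 36)/(z^2 + 3*z - 28)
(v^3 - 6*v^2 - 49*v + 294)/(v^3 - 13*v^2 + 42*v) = (v + 7)/v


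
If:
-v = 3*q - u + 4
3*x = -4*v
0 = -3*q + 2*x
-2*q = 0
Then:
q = 0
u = 4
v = 0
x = 0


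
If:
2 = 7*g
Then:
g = 2/7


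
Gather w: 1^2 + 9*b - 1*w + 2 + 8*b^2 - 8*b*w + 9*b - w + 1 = 8*b^2 + 18*b + w*(-8*b - 2) + 4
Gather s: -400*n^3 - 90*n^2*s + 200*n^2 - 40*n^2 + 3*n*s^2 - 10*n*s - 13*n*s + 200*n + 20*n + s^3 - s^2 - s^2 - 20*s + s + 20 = -400*n^3 + 160*n^2 + 220*n + s^3 + s^2*(3*n - 2) + s*(-90*n^2 - 23*n - 19) + 20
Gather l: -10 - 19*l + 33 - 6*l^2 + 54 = -6*l^2 - 19*l + 77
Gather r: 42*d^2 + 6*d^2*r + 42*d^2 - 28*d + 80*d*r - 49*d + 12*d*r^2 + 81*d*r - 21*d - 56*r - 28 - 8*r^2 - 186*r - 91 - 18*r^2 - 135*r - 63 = 84*d^2 - 98*d + r^2*(12*d - 26) + r*(6*d^2 + 161*d - 377) - 182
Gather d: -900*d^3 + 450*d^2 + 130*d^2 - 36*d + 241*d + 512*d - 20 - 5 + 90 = -900*d^3 + 580*d^2 + 717*d + 65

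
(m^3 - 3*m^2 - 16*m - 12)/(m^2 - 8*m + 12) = (m^2 + 3*m + 2)/(m - 2)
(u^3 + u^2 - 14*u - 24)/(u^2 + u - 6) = (u^2 - 2*u - 8)/(u - 2)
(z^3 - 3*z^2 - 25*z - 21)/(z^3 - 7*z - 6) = (z^2 - 4*z - 21)/(z^2 - z - 6)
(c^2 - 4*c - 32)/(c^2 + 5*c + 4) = (c - 8)/(c + 1)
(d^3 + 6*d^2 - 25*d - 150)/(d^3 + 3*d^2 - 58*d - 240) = (d - 5)/(d - 8)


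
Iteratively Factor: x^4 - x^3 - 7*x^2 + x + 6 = (x + 1)*(x^3 - 2*x^2 - 5*x + 6) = (x - 3)*(x + 1)*(x^2 + x - 2) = (x - 3)*(x + 1)*(x + 2)*(x - 1)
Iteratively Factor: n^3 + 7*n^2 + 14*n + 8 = (n + 2)*(n^2 + 5*n + 4) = (n + 2)*(n + 4)*(n + 1)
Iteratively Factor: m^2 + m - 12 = (m - 3)*(m + 4)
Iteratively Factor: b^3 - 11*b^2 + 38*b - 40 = (b - 5)*(b^2 - 6*b + 8) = (b - 5)*(b - 4)*(b - 2)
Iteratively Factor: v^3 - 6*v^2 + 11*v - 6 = (v - 2)*(v^2 - 4*v + 3) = (v - 2)*(v - 1)*(v - 3)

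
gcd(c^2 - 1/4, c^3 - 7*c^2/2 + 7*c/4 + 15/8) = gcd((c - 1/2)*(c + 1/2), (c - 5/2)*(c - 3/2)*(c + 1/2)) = c + 1/2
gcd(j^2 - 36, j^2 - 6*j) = j - 6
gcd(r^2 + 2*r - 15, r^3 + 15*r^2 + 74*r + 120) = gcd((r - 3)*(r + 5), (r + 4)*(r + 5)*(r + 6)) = r + 5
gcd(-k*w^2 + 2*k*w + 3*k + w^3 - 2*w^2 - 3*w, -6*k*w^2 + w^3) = 1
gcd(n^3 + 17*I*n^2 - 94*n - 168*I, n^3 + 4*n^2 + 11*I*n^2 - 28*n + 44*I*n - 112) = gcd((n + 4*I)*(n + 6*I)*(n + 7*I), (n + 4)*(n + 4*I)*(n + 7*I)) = n^2 + 11*I*n - 28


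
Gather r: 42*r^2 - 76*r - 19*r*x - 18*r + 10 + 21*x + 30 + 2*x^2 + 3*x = 42*r^2 + r*(-19*x - 94) + 2*x^2 + 24*x + 40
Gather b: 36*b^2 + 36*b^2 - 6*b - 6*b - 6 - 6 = 72*b^2 - 12*b - 12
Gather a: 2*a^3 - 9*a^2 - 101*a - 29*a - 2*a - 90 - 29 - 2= 2*a^3 - 9*a^2 - 132*a - 121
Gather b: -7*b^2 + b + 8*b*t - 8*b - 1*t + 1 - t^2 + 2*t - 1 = -7*b^2 + b*(8*t - 7) - t^2 + t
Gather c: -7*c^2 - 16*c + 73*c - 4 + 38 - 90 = -7*c^2 + 57*c - 56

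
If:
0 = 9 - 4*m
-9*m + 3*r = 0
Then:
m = 9/4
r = 27/4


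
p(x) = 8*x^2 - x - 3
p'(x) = 16*x - 1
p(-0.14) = -2.70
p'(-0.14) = -3.24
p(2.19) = 33.18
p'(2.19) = 34.04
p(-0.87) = 3.93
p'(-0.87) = -14.92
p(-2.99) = 71.51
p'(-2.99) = -48.84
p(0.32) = -2.50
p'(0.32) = 4.12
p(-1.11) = 7.97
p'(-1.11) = -18.76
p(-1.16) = 8.92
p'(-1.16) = -19.56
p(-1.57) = 18.29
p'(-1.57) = -26.12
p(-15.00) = 1812.00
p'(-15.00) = -241.00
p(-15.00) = 1812.00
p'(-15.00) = -241.00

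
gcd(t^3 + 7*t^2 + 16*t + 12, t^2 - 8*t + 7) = 1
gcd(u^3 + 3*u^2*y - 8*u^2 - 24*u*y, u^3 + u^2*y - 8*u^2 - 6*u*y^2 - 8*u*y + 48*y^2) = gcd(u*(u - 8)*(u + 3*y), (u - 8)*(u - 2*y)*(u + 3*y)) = u^2 + 3*u*y - 8*u - 24*y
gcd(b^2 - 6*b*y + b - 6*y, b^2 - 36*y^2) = -b + 6*y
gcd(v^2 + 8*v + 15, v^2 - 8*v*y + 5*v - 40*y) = v + 5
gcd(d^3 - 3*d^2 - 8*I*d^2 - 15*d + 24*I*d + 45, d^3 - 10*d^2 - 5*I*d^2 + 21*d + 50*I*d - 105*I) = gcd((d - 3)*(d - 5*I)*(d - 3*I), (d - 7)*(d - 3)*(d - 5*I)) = d^2 + d*(-3 - 5*I) + 15*I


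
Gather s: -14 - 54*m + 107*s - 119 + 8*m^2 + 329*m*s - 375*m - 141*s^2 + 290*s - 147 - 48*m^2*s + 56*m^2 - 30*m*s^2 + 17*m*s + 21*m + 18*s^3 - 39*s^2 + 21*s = 64*m^2 - 408*m + 18*s^3 + s^2*(-30*m - 180) + s*(-48*m^2 + 346*m + 418) - 280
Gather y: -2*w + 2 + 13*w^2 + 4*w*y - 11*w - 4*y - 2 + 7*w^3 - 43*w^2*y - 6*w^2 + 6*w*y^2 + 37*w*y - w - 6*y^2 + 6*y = 7*w^3 + 7*w^2 - 14*w + y^2*(6*w - 6) + y*(-43*w^2 + 41*w + 2)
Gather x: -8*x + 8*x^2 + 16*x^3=16*x^3 + 8*x^2 - 8*x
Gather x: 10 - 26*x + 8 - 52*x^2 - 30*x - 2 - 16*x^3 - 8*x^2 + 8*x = -16*x^3 - 60*x^2 - 48*x + 16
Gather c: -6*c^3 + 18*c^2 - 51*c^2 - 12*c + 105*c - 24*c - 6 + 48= -6*c^3 - 33*c^2 + 69*c + 42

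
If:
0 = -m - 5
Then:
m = -5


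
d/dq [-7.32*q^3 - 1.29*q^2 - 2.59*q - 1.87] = -21.96*q^2 - 2.58*q - 2.59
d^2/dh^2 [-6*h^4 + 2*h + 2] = -72*h^2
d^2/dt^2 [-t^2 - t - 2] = -2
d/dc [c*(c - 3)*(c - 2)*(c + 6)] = 4*c^3 + 3*c^2 - 48*c + 36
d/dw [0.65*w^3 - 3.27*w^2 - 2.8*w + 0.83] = 1.95*w^2 - 6.54*w - 2.8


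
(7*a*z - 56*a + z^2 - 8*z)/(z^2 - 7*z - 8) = (7*a + z)/(z + 1)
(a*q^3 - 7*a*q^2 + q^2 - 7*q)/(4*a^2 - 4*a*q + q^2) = q*(a*q^2 - 7*a*q + q - 7)/(4*a^2 - 4*a*q + q^2)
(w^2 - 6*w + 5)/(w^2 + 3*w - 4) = (w - 5)/(w + 4)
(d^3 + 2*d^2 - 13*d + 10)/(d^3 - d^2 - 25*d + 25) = (d - 2)/(d - 5)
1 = 1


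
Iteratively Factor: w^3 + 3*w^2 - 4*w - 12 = (w + 2)*(w^2 + w - 6) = (w + 2)*(w + 3)*(w - 2)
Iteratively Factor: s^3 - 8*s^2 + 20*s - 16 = (s - 4)*(s^2 - 4*s + 4) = (s - 4)*(s - 2)*(s - 2)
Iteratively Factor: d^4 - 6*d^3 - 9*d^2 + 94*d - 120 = (d + 4)*(d^3 - 10*d^2 + 31*d - 30) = (d - 5)*(d + 4)*(d^2 - 5*d + 6) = (d - 5)*(d - 2)*(d + 4)*(d - 3)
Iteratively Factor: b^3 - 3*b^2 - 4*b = (b)*(b^2 - 3*b - 4) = b*(b - 4)*(b + 1)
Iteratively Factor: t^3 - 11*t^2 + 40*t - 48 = (t - 4)*(t^2 - 7*t + 12) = (t - 4)*(t - 3)*(t - 4)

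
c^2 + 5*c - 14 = (c - 2)*(c + 7)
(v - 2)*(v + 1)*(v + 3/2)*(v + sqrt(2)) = v^4 + v^3/2 + sqrt(2)*v^3 - 7*v^2/2 + sqrt(2)*v^2/2 - 7*sqrt(2)*v/2 - 3*v - 3*sqrt(2)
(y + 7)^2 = y^2 + 14*y + 49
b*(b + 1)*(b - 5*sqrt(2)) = b^3 - 5*sqrt(2)*b^2 + b^2 - 5*sqrt(2)*b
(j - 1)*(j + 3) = j^2 + 2*j - 3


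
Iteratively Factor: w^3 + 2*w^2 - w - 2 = (w + 1)*(w^2 + w - 2) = (w - 1)*(w + 1)*(w + 2)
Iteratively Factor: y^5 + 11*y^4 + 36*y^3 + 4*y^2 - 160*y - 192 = (y + 4)*(y^4 + 7*y^3 + 8*y^2 - 28*y - 48) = (y + 2)*(y + 4)*(y^3 + 5*y^2 - 2*y - 24) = (y + 2)*(y + 3)*(y + 4)*(y^2 + 2*y - 8) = (y - 2)*(y + 2)*(y + 3)*(y + 4)*(y + 4)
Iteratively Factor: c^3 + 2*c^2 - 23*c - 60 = (c - 5)*(c^2 + 7*c + 12) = (c - 5)*(c + 3)*(c + 4)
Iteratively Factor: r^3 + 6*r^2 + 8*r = (r + 2)*(r^2 + 4*r) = r*(r + 2)*(r + 4)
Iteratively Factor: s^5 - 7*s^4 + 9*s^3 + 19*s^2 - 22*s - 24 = (s + 1)*(s^4 - 8*s^3 + 17*s^2 + 2*s - 24) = (s + 1)^2*(s^3 - 9*s^2 + 26*s - 24) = (s - 3)*(s + 1)^2*(s^2 - 6*s + 8) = (s - 3)*(s - 2)*(s + 1)^2*(s - 4)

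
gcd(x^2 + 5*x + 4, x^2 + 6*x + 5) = x + 1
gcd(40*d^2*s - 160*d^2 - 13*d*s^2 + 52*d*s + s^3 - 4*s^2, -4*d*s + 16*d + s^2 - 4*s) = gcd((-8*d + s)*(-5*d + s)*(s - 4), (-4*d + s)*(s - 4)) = s - 4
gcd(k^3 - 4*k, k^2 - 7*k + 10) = k - 2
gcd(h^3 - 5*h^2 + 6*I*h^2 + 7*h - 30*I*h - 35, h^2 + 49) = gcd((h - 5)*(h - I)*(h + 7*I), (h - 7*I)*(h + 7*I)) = h + 7*I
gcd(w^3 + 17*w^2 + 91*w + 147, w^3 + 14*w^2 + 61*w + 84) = w^2 + 10*w + 21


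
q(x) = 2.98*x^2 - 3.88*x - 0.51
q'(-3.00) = -21.76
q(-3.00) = 37.95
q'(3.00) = 14.00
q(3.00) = 14.67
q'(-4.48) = -30.58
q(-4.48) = 76.68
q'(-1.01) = -9.90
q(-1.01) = 6.45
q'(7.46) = 40.58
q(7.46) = 136.39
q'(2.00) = 8.04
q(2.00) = 3.65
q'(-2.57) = -19.20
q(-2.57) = 29.14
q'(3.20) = 15.19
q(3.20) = 17.59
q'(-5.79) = -38.39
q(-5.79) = 121.86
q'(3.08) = 14.48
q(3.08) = 15.81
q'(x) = 5.96*x - 3.88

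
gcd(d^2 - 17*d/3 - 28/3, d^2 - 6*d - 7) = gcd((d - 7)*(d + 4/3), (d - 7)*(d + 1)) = d - 7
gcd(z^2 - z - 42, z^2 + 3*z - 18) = z + 6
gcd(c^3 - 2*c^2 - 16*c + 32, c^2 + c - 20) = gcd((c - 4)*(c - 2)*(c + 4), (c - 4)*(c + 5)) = c - 4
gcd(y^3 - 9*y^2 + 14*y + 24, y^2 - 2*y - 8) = y - 4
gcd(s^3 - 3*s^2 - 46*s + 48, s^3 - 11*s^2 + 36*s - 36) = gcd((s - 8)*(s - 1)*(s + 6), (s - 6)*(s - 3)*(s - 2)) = 1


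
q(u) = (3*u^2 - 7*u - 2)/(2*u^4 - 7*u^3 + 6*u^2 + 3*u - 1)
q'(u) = (6*u - 7)/(2*u^4 - 7*u^3 + 6*u^2 + 3*u - 1) + (3*u^2 - 7*u - 2)*(-8*u^3 + 21*u^2 - 12*u - 3)/(2*u^4 - 7*u^3 + 6*u^2 + 3*u - 1)^2 = (-12*u^5 + 63*u^4 - 82*u^3 + 9*u^2 + 18*u + 13)/(4*u^8 - 28*u^7 + 73*u^6 - 72*u^5 - 10*u^4 + 50*u^3 - 3*u^2 - 6*u + 1)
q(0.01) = 2.14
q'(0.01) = 14.03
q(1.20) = -1.85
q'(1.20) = 0.61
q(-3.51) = 0.09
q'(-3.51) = 0.04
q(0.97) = -2.03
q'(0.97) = 1.11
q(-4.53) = 0.06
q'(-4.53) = 0.02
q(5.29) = 0.06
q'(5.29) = -0.02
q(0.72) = -2.50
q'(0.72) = 3.04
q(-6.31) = 0.03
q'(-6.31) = 0.01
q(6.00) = 0.05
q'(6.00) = -0.02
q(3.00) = 0.11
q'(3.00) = 0.10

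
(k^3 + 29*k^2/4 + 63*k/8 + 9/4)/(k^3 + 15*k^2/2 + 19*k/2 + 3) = (k + 3/4)/(k + 1)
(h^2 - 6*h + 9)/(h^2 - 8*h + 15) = (h - 3)/(h - 5)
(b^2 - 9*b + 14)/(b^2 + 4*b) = (b^2 - 9*b + 14)/(b*(b + 4))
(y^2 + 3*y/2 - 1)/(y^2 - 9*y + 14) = (y^2 + 3*y/2 - 1)/(y^2 - 9*y + 14)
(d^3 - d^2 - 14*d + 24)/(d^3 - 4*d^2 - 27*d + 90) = (d^2 + 2*d - 8)/(d^2 - d - 30)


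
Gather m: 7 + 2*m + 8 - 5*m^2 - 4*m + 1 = -5*m^2 - 2*m + 16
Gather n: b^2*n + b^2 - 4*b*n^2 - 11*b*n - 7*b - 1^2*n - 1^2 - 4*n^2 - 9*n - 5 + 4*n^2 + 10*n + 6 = b^2 - 4*b*n^2 - 7*b + n*(b^2 - 11*b)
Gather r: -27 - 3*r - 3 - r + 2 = -4*r - 28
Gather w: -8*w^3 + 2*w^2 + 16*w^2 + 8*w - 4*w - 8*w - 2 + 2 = -8*w^3 + 18*w^2 - 4*w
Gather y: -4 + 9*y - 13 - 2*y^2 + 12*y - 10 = -2*y^2 + 21*y - 27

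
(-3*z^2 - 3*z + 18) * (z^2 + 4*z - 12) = -3*z^4 - 15*z^3 + 42*z^2 + 108*z - 216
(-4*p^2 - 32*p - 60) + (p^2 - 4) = -3*p^2 - 32*p - 64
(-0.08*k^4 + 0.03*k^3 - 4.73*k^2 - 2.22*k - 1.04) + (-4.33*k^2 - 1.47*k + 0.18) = -0.08*k^4 + 0.03*k^3 - 9.06*k^2 - 3.69*k - 0.86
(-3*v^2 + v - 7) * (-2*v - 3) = 6*v^3 + 7*v^2 + 11*v + 21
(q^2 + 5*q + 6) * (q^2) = q^4 + 5*q^3 + 6*q^2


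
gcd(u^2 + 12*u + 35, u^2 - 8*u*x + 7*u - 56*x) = u + 7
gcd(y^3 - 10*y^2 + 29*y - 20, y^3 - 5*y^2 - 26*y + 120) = y - 4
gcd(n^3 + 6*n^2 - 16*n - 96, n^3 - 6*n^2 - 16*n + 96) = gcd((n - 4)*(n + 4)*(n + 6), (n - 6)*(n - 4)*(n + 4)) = n^2 - 16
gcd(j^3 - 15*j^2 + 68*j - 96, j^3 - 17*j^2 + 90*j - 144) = j^2 - 11*j + 24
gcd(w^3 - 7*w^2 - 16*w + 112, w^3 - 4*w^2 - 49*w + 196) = w^2 - 11*w + 28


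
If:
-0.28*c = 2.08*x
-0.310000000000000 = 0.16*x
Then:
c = 14.39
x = -1.94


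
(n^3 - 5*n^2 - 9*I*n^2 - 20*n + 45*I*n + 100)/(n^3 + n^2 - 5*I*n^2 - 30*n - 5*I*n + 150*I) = (n - 4*I)/(n + 6)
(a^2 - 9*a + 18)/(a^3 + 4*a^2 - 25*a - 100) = (a^2 - 9*a + 18)/(a^3 + 4*a^2 - 25*a - 100)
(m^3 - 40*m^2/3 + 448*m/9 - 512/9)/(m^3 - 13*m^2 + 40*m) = (9*m^2 - 48*m + 64)/(9*m*(m - 5))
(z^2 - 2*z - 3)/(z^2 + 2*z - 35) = (z^2 - 2*z - 3)/(z^2 + 2*z - 35)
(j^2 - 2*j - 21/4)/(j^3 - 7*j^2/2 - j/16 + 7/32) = 8*(2*j + 3)/(16*j^2 - 1)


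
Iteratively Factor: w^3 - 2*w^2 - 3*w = (w - 3)*(w^2 + w) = w*(w - 3)*(w + 1)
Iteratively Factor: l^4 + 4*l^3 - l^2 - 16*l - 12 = (l + 1)*(l^3 + 3*l^2 - 4*l - 12) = (l + 1)*(l + 2)*(l^2 + l - 6) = (l + 1)*(l + 2)*(l + 3)*(l - 2)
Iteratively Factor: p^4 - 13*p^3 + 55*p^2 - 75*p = (p - 3)*(p^3 - 10*p^2 + 25*p) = (p - 5)*(p - 3)*(p^2 - 5*p) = (p - 5)^2*(p - 3)*(p)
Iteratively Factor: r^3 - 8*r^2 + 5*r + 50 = (r + 2)*(r^2 - 10*r + 25) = (r - 5)*(r + 2)*(r - 5)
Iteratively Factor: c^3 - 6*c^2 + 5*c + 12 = (c + 1)*(c^2 - 7*c + 12) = (c - 3)*(c + 1)*(c - 4)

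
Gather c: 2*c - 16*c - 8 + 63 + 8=63 - 14*c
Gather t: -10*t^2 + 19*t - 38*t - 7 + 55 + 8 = -10*t^2 - 19*t + 56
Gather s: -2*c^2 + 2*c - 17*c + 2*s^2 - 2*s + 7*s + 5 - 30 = -2*c^2 - 15*c + 2*s^2 + 5*s - 25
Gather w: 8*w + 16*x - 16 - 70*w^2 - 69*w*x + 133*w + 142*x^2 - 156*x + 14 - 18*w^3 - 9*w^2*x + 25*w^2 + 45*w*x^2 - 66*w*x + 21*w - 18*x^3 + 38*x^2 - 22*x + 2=-18*w^3 + w^2*(-9*x - 45) + w*(45*x^2 - 135*x + 162) - 18*x^3 + 180*x^2 - 162*x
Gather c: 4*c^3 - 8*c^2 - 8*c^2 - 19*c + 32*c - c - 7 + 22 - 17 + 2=4*c^3 - 16*c^2 + 12*c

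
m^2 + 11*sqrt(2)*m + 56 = (m + 4*sqrt(2))*(m + 7*sqrt(2))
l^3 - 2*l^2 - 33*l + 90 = (l - 5)*(l - 3)*(l + 6)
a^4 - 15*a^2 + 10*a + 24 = (a - 3)*(a - 2)*(a + 1)*(a + 4)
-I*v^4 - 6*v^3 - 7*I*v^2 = v^2*(v - 7*I)*(-I*v + 1)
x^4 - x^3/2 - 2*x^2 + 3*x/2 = x*(x - 1)^2*(x + 3/2)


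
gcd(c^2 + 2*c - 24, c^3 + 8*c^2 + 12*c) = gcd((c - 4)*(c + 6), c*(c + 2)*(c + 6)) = c + 6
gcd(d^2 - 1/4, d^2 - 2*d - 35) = 1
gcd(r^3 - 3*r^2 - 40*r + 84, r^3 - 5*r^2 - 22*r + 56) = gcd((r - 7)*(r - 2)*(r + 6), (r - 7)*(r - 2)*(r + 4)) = r^2 - 9*r + 14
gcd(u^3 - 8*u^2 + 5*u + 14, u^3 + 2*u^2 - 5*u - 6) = u^2 - u - 2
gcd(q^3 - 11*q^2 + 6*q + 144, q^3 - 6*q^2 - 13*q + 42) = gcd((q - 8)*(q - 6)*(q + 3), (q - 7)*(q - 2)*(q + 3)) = q + 3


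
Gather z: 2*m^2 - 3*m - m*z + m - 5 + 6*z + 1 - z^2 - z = 2*m^2 - 2*m - z^2 + z*(5 - m) - 4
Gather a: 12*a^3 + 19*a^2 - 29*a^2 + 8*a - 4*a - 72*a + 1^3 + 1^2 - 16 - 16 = 12*a^3 - 10*a^2 - 68*a - 30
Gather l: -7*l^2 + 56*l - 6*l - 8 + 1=-7*l^2 + 50*l - 7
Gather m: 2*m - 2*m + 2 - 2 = 0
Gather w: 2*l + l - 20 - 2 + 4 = 3*l - 18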